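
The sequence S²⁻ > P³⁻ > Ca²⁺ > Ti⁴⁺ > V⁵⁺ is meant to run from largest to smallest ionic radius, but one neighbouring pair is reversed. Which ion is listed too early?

S²⁻

Compare adjacent ions: both have 18 electrons but Z(S)=16 > Z(P)=15, so S²⁻ should be the smaller of the two — yet in this decreasing list S²⁻ sits before P³⁻. Nothing else is reversed, so S²⁻ should move one place to the right.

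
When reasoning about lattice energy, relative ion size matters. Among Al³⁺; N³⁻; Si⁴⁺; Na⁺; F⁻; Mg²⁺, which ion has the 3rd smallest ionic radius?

Mg²⁺

All of these have 10 electrons (isoelectronic). With the same electron cloud, the ion with the most protons pulls it in tightest. Nuclear charges: Si⁴⁺ (Z=14), Al³⁺ (Z=13), Mg²⁺ (Z=12), Na⁺ (Z=11), F⁻ (Z=9), N³⁻ (Z=7). Highest Z is smallest.
Full ascending order: Si⁴⁺ < Al³⁺ < Mg²⁺ < Na⁺ < F⁻ < N³⁻. Counting from the smallest, position 3 is Mg²⁺.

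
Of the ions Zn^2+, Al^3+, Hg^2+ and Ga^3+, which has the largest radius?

Hg^2+

Electron counts and nuclear charges: Al^3+ (Z=13, 10 e⁻), Ga^3+ (Z=31, 28 e⁻), Zn^2+ (Z=30, 28 e⁻), Hg^2+ (Z=80, 78 e⁻). Al^3+ < Ga^3+ (same group, period 3 vs 4); Ga^3+ < Zn^2+ (both 28 e⁻, Z=31>30); Zn^2+ < Hg^2+ (same group, period 4 vs 6).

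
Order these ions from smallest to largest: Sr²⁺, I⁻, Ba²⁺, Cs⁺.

Sr²⁺ < Ba²⁺ < Cs⁺ < I⁻

First list Z and electron count for each: Sr²⁺: 36 e⁻, Z=38, Ba²⁺: 54 e⁻, Z=56, Cs⁺: 54 e⁻, Z=55, I⁻: 54 e⁻, Z=53. Sr²⁺ < Ba²⁺ (same group, period 5 vs 6); Ba²⁺ < Cs⁺ (isoelectronic, higher Z=56 is smaller); Cs⁺ < I⁻ (both 54 e⁻, Z=55>53).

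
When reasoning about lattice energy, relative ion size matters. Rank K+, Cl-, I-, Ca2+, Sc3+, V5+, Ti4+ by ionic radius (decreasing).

I- > Cl- > K+ > Ca2+ > Sc3+ > Ti4+ > V5+

Tabulating Z and e⁻: V5+ has 18 e⁻ (Z=23), Ti4+ has 18 e⁻ (Z=22), Sc3+ has 18 e⁻ (Z=21), Ca2+ has 18 e⁻ (Z=20), K+ has 18 e⁻ (Z=19), Cl- has 18 e⁻ (Z=17), I- has 54 e⁻ (Z=53). V5+ < Ti4+ (both 18 e⁻, Z=23>22); Ti4+ < Sc3+ (both 18 e⁻, Z=22>21); Sc3+ < Ca2+ (both 18 e⁻, Z=21>20); Ca2+ < K+ (both 18 e⁻, Z=20>19); K+ < Cl- (both 18 e⁻, Z=19>17); Cl- < I- (same group, period 3 vs 5).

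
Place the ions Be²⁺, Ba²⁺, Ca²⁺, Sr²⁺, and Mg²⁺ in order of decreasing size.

Ba²⁺ > Sr²⁺ > Ca²⁺ > Mg²⁺ > Be²⁺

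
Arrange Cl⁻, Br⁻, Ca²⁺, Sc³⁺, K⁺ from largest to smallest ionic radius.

Br⁻ > Cl⁻ > K⁺ > Ca²⁺ > Sc³⁺

Sc³⁺: 18 e⁻, Z=21, Ca²⁺: 18 e⁻, Z=20, K⁺: 18 e⁻, Z=19, Cl⁻: 18 e⁻, Z=17, Br⁻: 36 e⁻, Z=35. Sc³⁺ < Ca²⁺ (isoelectronic, higher Z=21 is smaller); Ca²⁺ < K⁺ (isoelectronic, higher Z=20 is smaller); K⁺ < Cl⁻ (both 18 e⁻, Z=19>17); Cl⁻ < Br⁻ (same group, period 3 vs 4).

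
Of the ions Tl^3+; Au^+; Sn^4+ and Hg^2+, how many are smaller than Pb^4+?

1

Sn^4+: 46 e⁻, Z=50, Pb^4+: 78 e⁻, Z=82, Tl^3+: 78 e⁻, Z=81, Hg^2+: 78 e⁻, Z=80, Au^+: 78 e⁻, Z=79. Sn^4+ < Pb^4+ (same group, period 5 vs 6); Pb^4+ < Tl^3+ (both 78 e⁻, Z=82>81); Tl^3+ < Hg^2+ (isoelectronic, higher Z=81 is smaller); Hg^2+ < Au^+ (both 78 e⁻, Z=80>79).
Relative to Pb^4+, the ions that are smaller are Sn^4+. Count: 1.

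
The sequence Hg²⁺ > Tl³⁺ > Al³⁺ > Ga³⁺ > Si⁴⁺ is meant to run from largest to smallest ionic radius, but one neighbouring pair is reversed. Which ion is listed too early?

Al³⁺

Compare adjacent ions: both in group 13 with the same charge; Al³⁺ (period 3) has the smaller radius — yet in this decreasing list Al³⁺ sits before Ga³⁺. Nothing else is reversed, so Al³⁺ should move one place to the right.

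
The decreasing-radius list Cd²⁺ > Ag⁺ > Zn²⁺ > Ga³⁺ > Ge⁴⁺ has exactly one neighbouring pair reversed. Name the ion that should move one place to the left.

Ag⁺

Compare adjacent ions: Cd²⁺ and Ag⁺ share 46 electrons; the higher nuclear charge on Cd (Z=48) contracts it more, so Cd²⁺ < Ag⁺ — yet in this decreasing list Cd²⁺ sits before Ag⁺. Nothing else is reversed, so Ag⁺ should move one place to the left.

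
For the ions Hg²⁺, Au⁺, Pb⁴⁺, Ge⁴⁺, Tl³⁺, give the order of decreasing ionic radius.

Electron counts and nuclear charges: Ge⁴⁺: 28 e⁻, Z=32, Pb⁴⁺: 78 e⁻, Z=82, Tl³⁺: 78 e⁻, Z=81, Hg²⁺: 78 e⁻, Z=80, Au⁺: 78 e⁻, Z=79. Ge⁴⁺ < Pb⁴⁺ (same group, 2 shells fewer); Pb⁴⁺ < Tl³⁺ (both 78 e⁻, Z=82>81); Tl³⁺ < Hg²⁺ (both 78 e⁻, Z=81>80); Hg²⁺ < Au⁺ (isoelectronic, higher Z=80 is smaller).

Au⁺ > Hg²⁺ > Tl³⁺ > Pb⁴⁺ > Ge⁴⁺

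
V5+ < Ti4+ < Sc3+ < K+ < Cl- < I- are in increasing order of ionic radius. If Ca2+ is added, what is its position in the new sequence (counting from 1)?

4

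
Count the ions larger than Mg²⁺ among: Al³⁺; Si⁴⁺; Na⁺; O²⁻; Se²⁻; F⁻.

4

Tabulating Z and e⁻: Si⁴⁺ has 10 e⁻ (Z=14), Al³⁺ has 10 e⁻ (Z=13), Mg²⁺ has 10 e⁻ (Z=12), Na⁺ has 10 e⁻ (Z=11), F⁻ has 10 e⁻ (Z=9), O²⁻ has 10 e⁻ (Z=8), Se²⁻ has 36 e⁻ (Z=34). Si⁴⁺ < Al³⁺ (both 10 e⁻, Z=14>13); Al³⁺ < Mg²⁺ (both 10 e⁻, Z=13>12); Mg²⁺ < Na⁺ (both 10 e⁻, Z=12>11); Na⁺ < F⁻ (both 10 e⁻, Z=11>9); F⁻ < O²⁻ (isoelectronic, higher Z=9 is smaller); O²⁻ < Se²⁻ (same group, 2 shells fewer).
Placing each against Mg²⁺: smaller — Si⁴⁺, Al³⁺; larger — Na⁺, F⁻, O²⁻, Se²⁻. Count: 4.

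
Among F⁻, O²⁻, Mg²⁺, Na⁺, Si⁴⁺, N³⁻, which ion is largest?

N³⁻

These species are isoelectronic with 10 electrons. The only difference is the number of protons: Si⁴⁺ (Z=14), Mg²⁺ (Z=12), Na⁺ (Z=11), F⁻ (Z=9), O²⁻ (Z=8), N³⁻ (Z=7). The strongest nuclear pull (Si⁴⁺) gives the smallest ion.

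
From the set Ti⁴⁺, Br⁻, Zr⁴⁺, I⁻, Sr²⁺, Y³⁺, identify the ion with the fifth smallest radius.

Br⁻

Ti⁴⁺ has 18 e⁻ (Z=22), Zr⁴⁺ has 36 e⁻ (Z=40), Y³⁺ has 36 e⁻ (Z=39), Sr²⁺ has 36 e⁻ (Z=38), Br⁻ has 36 e⁻ (Z=35), I⁻ has 54 e⁻ (Z=53). Ti⁴⁺ < Zr⁴⁺ (same group, period 4 vs 5); Zr⁴⁺ < Y³⁺ (both 36 e⁻, Z=40>39); Y³⁺ < Sr²⁺ (isoelectronic, higher Z=39 is smaller); Sr²⁺ < Br⁻ (both 36 e⁻, Z=38>35); Br⁻ < I⁻ (same group, period 4 vs 5).
So the order is Ti⁴⁺ < Zr⁴⁺ < Y³⁺ < Sr²⁺ < Br⁻ < I⁻; the 5th-smallest ion is Br⁻.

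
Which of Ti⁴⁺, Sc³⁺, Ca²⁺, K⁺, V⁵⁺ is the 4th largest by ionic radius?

Ti⁴⁺

Each ion has 18 electrons. The ranking follows nuclear charge in reverse — greater Z gives a smaller radius. V⁵⁺ (Z=23), Ti⁴⁺ (Z=22), Sc³⁺ (Z=21), Ca²⁺ (Z=20), K⁺ (Z=19).
So the order is V⁵⁺ < Ti⁴⁺ < Sc³⁺ < Ca²⁺ < K⁺; the 4th-largest ion is Ti⁴⁺.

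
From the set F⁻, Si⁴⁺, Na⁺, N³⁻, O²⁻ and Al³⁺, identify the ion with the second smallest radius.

These species are isoelectronic with 10 electrons. The only difference is the number of protons: Si⁴⁺ (Z=14), Al³⁺ (Z=13), Na⁺ (Z=11), F⁻ (Z=9), O²⁻ (Z=8), N³⁻ (Z=7). The strongest nuclear pull (Si⁴⁺) gives the smallest ion.
So the order is Si⁴⁺ < Al³⁺ < Na⁺ < F⁻ < O²⁻ < N³⁻; the 2nd-smallest ion is Al³⁺.

Al³⁺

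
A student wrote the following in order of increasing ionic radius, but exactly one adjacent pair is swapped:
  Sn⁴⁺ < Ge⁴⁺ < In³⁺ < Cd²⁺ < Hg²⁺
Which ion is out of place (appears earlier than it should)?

Sn⁴⁺

Check each adjacent pair. Sn⁴⁺ and Ge⁴⁺ are reversed: both in group 14 with the same charge; Ge⁴⁺ (period 4) has the smaller radius. No other neighbouring pair contradicts the periodic trends, so Sn⁴⁺ is the ion listed too early.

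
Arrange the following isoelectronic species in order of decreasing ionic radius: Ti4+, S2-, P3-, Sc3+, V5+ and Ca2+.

P3- > S2- > Ca2+ > Sc3+ > Ti4+ > V5+

These species are isoelectronic with 18 electrons. The only difference is the number of protons: V5+ (Z=23), Ti4+ (Z=22), Sc3+ (Z=21), Ca2+ (Z=20), S2- (Z=16), P3- (Z=15). The strongest nuclear pull (V5+) gives the smallest ion.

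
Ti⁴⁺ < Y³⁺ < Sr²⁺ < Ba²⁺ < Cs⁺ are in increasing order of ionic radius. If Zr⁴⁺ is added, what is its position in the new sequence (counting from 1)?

Electron counts and nuclear charges: Ti⁴⁺ has 18 e⁻ (Z=22), Zr⁴⁺ has 36 e⁻ (Z=40), Y³⁺ has 36 e⁻ (Z=39), Sr²⁺ has 36 e⁻ (Z=38), Ba²⁺ has 54 e⁻ (Z=56), Cs⁺ has 54 e⁻ (Z=55). Ti⁴⁺ < Zr⁴⁺ (same group, 1 shell fewer); Zr⁴⁺ < Y³⁺ (both 36 e⁻, Z=40>39); Y³⁺ < Sr²⁺ (isoelectronic, higher Z=39 is smaller); Sr²⁺ < Ba²⁺ (same group, period 5 vs 6); Ba²⁺ < Cs⁺ (both 54 e⁻, Z=56>55).
The complete sequence is Ti⁴⁺ < Zr⁴⁺ < Y³⁺ < Sr²⁺ < Ba²⁺ < Cs⁺. Zr⁴⁺ sits at position 2.

2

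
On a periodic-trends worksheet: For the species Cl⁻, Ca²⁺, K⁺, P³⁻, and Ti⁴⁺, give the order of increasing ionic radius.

Ti⁴⁺ < Ca²⁺ < K⁺ < Cl⁻ < P³⁻

Each ion has 18 electrons. The ranking follows nuclear charge in reverse — greater Z gives a smaller radius. Ti⁴⁺ (Z=22), Ca²⁺ (Z=20), K⁺ (Z=19), Cl⁻ (Z=17), P³⁻ (Z=15).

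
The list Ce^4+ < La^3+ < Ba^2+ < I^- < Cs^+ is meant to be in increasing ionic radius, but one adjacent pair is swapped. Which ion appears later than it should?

Compare adjacent ions: both have 54 electrons but Z(Cs)=55 > Z(I)=53, so Cs^+ should be the smaller of the two — yet in this increasing list I^- sits before Cs^+. Nothing else is reversed, so Cs^+ should move one place to the left.

Cs^+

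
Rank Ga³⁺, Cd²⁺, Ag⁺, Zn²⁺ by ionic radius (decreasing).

Ag⁺ > Cd²⁺ > Zn²⁺ > Ga³⁺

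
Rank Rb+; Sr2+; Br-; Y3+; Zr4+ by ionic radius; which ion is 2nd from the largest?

Rb+

These species are isoelectronic with 36 electrons. The only difference is the number of protons: Zr4+ (Z=40), Y3+ (Z=39), Sr2+ (Z=38), Rb+ (Z=37), Br- (Z=35). The strongest nuclear pull (Zr4+) gives the smallest ion.
That gives Zr4+ < Y3+ < Sr2+ < Rb+ < Br-. From the largest end, number 2 is Rb+.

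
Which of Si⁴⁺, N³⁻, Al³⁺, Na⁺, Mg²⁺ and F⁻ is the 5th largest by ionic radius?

Al³⁺

All of these have 10 electrons (isoelectronic). With the same electron cloud, the ion with the most protons pulls it in tightest. Nuclear charges: Si⁴⁺ (Z=14), Al³⁺ (Z=13), Mg²⁺ (Z=12), Na⁺ (Z=11), F⁻ (Z=9), N³⁻ (Z=7). Highest Z is smallest.
That gives Si⁴⁺ < Al³⁺ < Mg²⁺ < Na⁺ < F⁻ < N³⁻. From the largest end, number 5 is Al³⁺.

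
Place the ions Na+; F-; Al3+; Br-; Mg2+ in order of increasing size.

First list Z and electron count for each: Al3+: 10 e⁻, Z=13, Mg2+: 10 e⁻, Z=12, Na+: 10 e⁻, Z=11, F-: 10 e⁻, Z=9, Br-: 36 e⁻, Z=35. Al3+ < Mg2+ (isoelectronic, higher Z=13 is smaller); Mg2+ < Na+ (isoelectronic, higher Z=12 is smaller); Na+ < F- (both 10 e⁻, Z=11>9); F- < Br- (same group, 2 shells fewer).

Al3+ < Mg2+ < Na+ < F- < Br-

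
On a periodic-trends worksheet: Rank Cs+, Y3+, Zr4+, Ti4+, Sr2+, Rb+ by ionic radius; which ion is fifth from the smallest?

Electron counts and nuclear charges: Ti4+: 18 e⁻, Z=22, Zr4+: 36 e⁻, Z=40, Y3+: 36 e⁻, Z=39, Sr2+: 36 e⁻, Z=38, Rb+: 36 e⁻, Z=37, Cs+: 54 e⁻, Z=55. Ti4+ < Zr4+ (same group, period 4 vs 5); Zr4+ < Y3+ (both 36 e⁻, Z=40>39); Y3+ < Sr2+ (both 36 e⁻, Z=39>38); Sr2+ < Rb+ (isoelectronic, higher Z=38 is smaller); Rb+ < Cs+ (same group, 1 shell fewer).
That gives Ti4+ < Zr4+ < Y3+ < Sr2+ < Rb+ < Cs+. From the smallest end, number 5 is Rb+.

Rb+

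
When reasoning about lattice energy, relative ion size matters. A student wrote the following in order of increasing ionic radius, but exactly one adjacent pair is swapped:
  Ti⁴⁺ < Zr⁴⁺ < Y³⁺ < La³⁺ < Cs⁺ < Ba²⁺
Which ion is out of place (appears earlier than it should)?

The pair Cs⁺, Ba²⁺ is the wrong way round — they are isoelectronic (54 e⁻) and Ba has more protons than Cs (56 vs 55), making Ba²⁺ smaller. All other adjacent pairs agree with periodic trends, so Cs⁺ is the misplaced ion.

Cs⁺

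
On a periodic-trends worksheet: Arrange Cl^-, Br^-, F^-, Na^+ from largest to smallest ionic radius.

Work out protons and electrons: Na^+ (Z=11, 10 e⁻), F^- (Z=9, 10 e⁻), Cl^- (Z=17, 18 e⁻), Br^- (Z=35, 36 e⁻). Na^+ < F^- (both 10 e⁻, Z=11>9); F^- < Cl^- (same group, period 2 vs 3); Cl^- < Br^- (same group, period 3 vs 4).

Br^- > Cl^- > F^- > Na^+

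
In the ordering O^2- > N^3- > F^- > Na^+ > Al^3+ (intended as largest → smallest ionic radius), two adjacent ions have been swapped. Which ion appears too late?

N^3-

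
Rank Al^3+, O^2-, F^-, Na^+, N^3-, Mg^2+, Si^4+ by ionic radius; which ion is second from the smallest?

Al^3+

These species are isoelectronic with 10 electrons. The only difference is the number of protons: Si^4+ (Z=14), Al^3+ (Z=13), Mg^2+ (Z=12), Na^+ (Z=11), F^- (Z=9), O^2- (Z=8), N^3- (Z=7). The strongest nuclear pull (Si^4+) gives the smallest ion.
So the order is Si^4+ < Al^3+ < Mg^2+ < Na^+ < F^- < O^2- < N^3-; the 2nd-smallest ion is Al^3+.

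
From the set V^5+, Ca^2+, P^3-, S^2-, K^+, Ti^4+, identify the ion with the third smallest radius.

These species are isoelectronic with 18 electrons. The only difference is the number of protons: V^5+ (Z=23), Ti^4+ (Z=22), Ca^2+ (Z=20), K^+ (Z=19), S^2- (Z=16), P^3- (Z=15). The strongest nuclear pull (V^5+) gives the smallest ion.
Ordering: V^5+ < Ti^4+ < Ca^2+ < K^+ < S^2- < P^3-. The third smallest is Ca^2+.

Ca^2+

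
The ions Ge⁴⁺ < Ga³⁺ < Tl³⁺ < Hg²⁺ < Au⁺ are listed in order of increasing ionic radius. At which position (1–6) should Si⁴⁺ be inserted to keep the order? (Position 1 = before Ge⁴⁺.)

1

Electron counts and nuclear charges: Si⁴⁺: 10 e⁻, Z=14, Ge⁴⁺: 28 e⁻, Z=32, Ga³⁺: 28 e⁻, Z=31, Tl³⁺: 78 e⁻, Z=81, Hg²⁺: 78 e⁻, Z=80, Au⁺: 78 e⁻, Z=79. Si⁴⁺ < Ge⁴⁺ (same group, period 3 vs 4); Ge⁴⁺ < Ga³⁺ (both 28 e⁻, Z=32>31); Ga³⁺ < Tl³⁺ (same group, 2 shells fewer); Tl³⁺ < Hg²⁺ (isoelectronic, higher Z=81 is smaller); Hg²⁺ < Au⁺ (both 78 e⁻, Z=80>79).
The complete sequence is Si⁴⁺ < Ge⁴⁺ < Ga³⁺ < Tl³⁺ < Hg²⁺ < Au⁺. Si⁴⁺ sits at position 1.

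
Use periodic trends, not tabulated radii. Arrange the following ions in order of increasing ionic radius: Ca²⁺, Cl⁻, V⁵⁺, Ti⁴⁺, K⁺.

Each ion has 18 electrons. The ranking follows nuclear charge in reverse — greater Z gives a smaller radius. V⁵⁺ (Z=23), Ti⁴⁺ (Z=22), Ca²⁺ (Z=20), K⁺ (Z=19), Cl⁻ (Z=17).

V⁵⁺ < Ti⁴⁺ < Ca²⁺ < K⁺ < Cl⁻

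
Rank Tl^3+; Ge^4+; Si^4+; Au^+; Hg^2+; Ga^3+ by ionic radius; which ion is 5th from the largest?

Ge^4+

Work out protons and electrons: Si^4+: 10 e⁻, Z=14, Ge^4+: 28 e⁻, Z=32, Ga^3+: 28 e⁻, Z=31, Tl^3+: 78 e⁻, Z=81, Hg^2+: 78 e⁻, Z=80, Au^+: 78 e⁻, Z=79. Si^4+ < Ge^4+ (same group, 1 shell fewer); Ge^4+ < Ga^3+ (isoelectronic, higher Z=32 is smaller); Ga^3+ < Tl^3+ (same group, 2 shells fewer); Tl^3+ < Hg^2+ (isoelectronic, higher Z=81 is smaller); Hg^2+ < Au^+ (both 78 e⁻, Z=80>79).
Full ascending order: Si^4+ < Ge^4+ < Ga^3+ < Tl^3+ < Hg^2+ < Au^+. Counting from the largest, position 5 is Ge^4+.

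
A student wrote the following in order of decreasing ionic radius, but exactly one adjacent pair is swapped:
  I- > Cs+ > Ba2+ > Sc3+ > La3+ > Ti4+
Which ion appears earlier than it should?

Sc3+

Check each adjacent pair. Sc3+ and La3+ are reversed: both in group 3 with the same charge; Sc3+ (period 4) has the smaller radius. No other neighbouring pair contradicts the periodic trends, so Sc3+ is the ion listed too early.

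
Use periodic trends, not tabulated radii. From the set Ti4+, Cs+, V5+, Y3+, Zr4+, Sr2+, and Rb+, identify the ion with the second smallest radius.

Ti4+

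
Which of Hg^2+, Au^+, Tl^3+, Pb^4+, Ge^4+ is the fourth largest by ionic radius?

Ge^4+ has 28 e⁻ (Z=32), Pb^4+ has 78 e⁻ (Z=82), Tl^3+ has 78 e⁻ (Z=81), Hg^2+ has 78 e⁻ (Z=80), Au^+ has 78 e⁻ (Z=79). Ge^4+ < Pb^4+ (same group, period 4 vs 6); Pb^4+ < Tl^3+ (both 78 e⁻, Z=82>81); Tl^3+ < Hg^2+ (isoelectronic, higher Z=81 is smaller); Hg^2+ < Au^+ (isoelectronic, higher Z=80 is smaller).
So the order is Ge^4+ < Pb^4+ < Tl^3+ < Hg^2+ < Au^+; the 4th-largest ion is Pb^4+.

Pb^4+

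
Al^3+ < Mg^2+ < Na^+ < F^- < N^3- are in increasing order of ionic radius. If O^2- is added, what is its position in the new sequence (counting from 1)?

5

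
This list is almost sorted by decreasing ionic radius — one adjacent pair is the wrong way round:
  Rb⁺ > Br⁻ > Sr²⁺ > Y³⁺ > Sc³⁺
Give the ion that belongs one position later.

Rb⁺

Compare adjacent ions: they are isoelectronic (36 e⁻) and Rb has more protons than Br (37 vs 35), making Rb⁺ smaller — yet in this decreasing list Rb⁺ sits before Br⁻. Nothing else is reversed, so Rb⁺ should move one place to the right.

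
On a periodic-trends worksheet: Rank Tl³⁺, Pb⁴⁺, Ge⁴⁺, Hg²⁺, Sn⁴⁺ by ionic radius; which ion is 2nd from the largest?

Tl³⁺

Electron counts and nuclear charges: Ge⁴⁺: 28 e⁻, Z=32, Sn⁴⁺: 46 e⁻, Z=50, Pb⁴⁺: 78 e⁻, Z=82, Tl³⁺: 78 e⁻, Z=81, Hg²⁺: 78 e⁻, Z=80. Ge⁴⁺ < Sn⁴⁺ (same group, 1 shell fewer); Sn⁴⁺ < Pb⁴⁺ (same group, 1 shell fewer); Pb⁴⁺ < Tl³⁺ (both 78 e⁻, Z=82>81); Tl³⁺ < Hg²⁺ (both 78 e⁻, Z=81>80).
That gives Ge⁴⁺ < Sn⁴⁺ < Pb⁴⁺ < Tl³⁺ < Hg²⁺. From the largest end, number 2 is Tl³⁺.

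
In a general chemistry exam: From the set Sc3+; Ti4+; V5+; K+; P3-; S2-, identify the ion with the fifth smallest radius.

S2-

All of these have 18 electrons (isoelectronic). With the same electron cloud, the ion with the most protons pulls it in tightest. Nuclear charges: V5+ (Z=23), Ti4+ (Z=22), Sc3+ (Z=21), K+ (Z=19), S2- (Z=16), P3- (Z=15). Highest Z is smallest.
Ordering: V5+ < Ti4+ < Sc3+ < K+ < S2- < P3-. The fifth smallest is S2-.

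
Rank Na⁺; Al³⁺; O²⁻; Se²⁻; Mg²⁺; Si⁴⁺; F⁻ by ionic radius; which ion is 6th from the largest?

Tabulating Z and e⁻: Si⁴⁺ (Z=14, 10 e⁻), Al³⁺ (Z=13, 10 e⁻), Mg²⁺ (Z=12, 10 e⁻), Na⁺ (Z=11, 10 e⁻), F⁻ (Z=9, 10 e⁻), O²⁻ (Z=8, 10 e⁻), Se²⁻ (Z=34, 36 e⁻). Si⁴⁺ < Al³⁺ (isoelectronic, higher Z=14 is smaller); Al³⁺ < Mg²⁺ (both 10 e⁻, Z=13>12); Mg²⁺ < Na⁺ (isoelectronic, higher Z=12 is smaller); Na⁺ < F⁻ (isoelectronic, higher Z=11 is smaller); F⁻ < O²⁻ (both 10 e⁻, Z=9>8); O²⁻ < Se²⁻ (same group, period 2 vs 4).
Ordering: Si⁴⁺ < Al³⁺ < Mg²⁺ < Na⁺ < F⁻ < O²⁻ < Se²⁻. The 6th largest is Al³⁺.

Al³⁺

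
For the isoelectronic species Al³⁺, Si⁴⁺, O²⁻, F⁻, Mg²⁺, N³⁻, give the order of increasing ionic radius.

Si⁴⁺ < Al³⁺ < Mg²⁺ < F⁻ < O²⁻ < N³⁻

These species are isoelectronic with 10 electrons. The only difference is the number of protons: Si⁴⁺ (Z=14), Al³⁺ (Z=13), Mg²⁺ (Z=12), F⁻ (Z=9), O²⁻ (Z=8), N³⁻ (Z=7). The strongest nuclear pull (Si⁴⁺) gives the smallest ion.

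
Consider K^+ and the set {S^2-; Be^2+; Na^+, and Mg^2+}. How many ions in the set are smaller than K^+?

3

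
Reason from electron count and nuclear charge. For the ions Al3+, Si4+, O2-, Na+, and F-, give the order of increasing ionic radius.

Isoelectronic series (10 e⁻ each). Size is set by nuclear charge: more protons means a smaller ion. Si4+ (Z=14), Al3+ (Z=13), Na+ (Z=11), F- (Z=9), O2- (Z=8).

Si4+ < Al3+ < Na+ < F- < O2-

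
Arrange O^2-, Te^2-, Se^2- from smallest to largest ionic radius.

These ions sit in one column with identical charge. Each step down the periodic table adds a principal shell, increasing the radius.

O^2- < Se^2- < Te^2-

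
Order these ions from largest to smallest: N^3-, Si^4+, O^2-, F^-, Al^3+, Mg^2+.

Isoelectronic series (10 e⁻ each). Size is set by nuclear charge: more protons means a smaller ion. Si^4+ (Z=14), Al^3+ (Z=13), Mg^2+ (Z=12), F^- (Z=9), O^2- (Z=8), N^3- (Z=7).

N^3- > O^2- > F^- > Mg^2+ > Al^3+ > Si^4+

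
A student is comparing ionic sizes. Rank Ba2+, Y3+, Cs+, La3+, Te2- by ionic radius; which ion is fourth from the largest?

Y3+ (Z=39, 36 e⁻), La3+ (Z=57, 54 e⁻), Ba2+ (Z=56, 54 e⁻), Cs+ (Z=55, 54 e⁻), Te2- (Z=52, 54 e⁻). Y3+ < La3+ (same group, period 5 vs 6); La3+ < Ba2+ (isoelectronic, higher Z=57 is smaller); Ba2+ < Cs+ (isoelectronic, higher Z=56 is smaller); Cs+ < Te2- (isoelectronic, higher Z=55 is smaller).
Ordering: Y3+ < La3+ < Ba2+ < Cs+ < Te2-. The fourth largest is La3+.

La3+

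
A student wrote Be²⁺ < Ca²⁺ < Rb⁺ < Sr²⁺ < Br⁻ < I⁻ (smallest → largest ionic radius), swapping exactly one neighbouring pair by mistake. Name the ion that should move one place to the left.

Sr²⁺

Scanning neighbour by neighbour, only Rb⁺/Sr²⁺ violates a trend: they are isoelectronic (36 e⁻) and Sr has more protons than Rb (38 vs 37), making Sr²⁺ smaller. That makes Sr²⁺ the one sitting a position late relative to where it belongs.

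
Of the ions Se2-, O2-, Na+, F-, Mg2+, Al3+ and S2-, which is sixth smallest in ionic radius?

Electron counts and nuclear charges: Al3+: 10 e⁻, Z=13, Mg2+: 10 e⁻, Z=12, Na+: 10 e⁻, Z=11, F-: 10 e⁻, Z=9, O2-: 10 e⁻, Z=8, S2-: 18 e⁻, Z=16, Se2-: 36 e⁻, Z=34. Al3+ < Mg2+ (both 10 e⁻, Z=13>12); Mg2+ < Na+ (both 10 e⁻, Z=12>11); Na+ < F- (isoelectronic, higher Z=11 is smaller); F- < O2- (isoelectronic, higher Z=9 is smaller); O2- < S2- (same group, 1 shell fewer); S2- < Se2- (same group, period 3 vs 4).
Full ascending order: Al3+ < Mg2+ < Na+ < F- < O2- < S2- < Se2-. Counting from the smallest, position 6 is S2-.

S2-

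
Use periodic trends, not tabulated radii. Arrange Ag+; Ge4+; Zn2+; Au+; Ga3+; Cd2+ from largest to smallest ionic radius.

Au+ > Ag+ > Cd2+ > Zn2+ > Ga3+ > Ge4+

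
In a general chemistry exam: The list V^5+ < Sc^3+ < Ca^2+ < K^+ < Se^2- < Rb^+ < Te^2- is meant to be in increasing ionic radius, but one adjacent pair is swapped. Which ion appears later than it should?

Compare adjacent ions: both have 36 electrons but Z(Rb)=37 > Z(Se)=34, so Rb^+ should be the smaller of the two — yet in this increasing list Se^2- sits before Rb^+. Nothing else is reversed, so Rb^+ should move one place to the left.

Rb^+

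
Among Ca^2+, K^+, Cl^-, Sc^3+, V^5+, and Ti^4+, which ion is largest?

Cl^-

These species are isoelectronic with 18 electrons. The only difference is the number of protons: V^5+ (Z=23), Ti^4+ (Z=22), Sc^3+ (Z=21), Ca^2+ (Z=20), K^+ (Z=19), Cl^- (Z=17). The strongest nuclear pull (V^5+) gives the smallest ion.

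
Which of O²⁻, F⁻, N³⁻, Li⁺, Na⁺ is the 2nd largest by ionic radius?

First list Z and electron count for each: Li⁺ (Z=3, 2 e⁻), Na⁺ (Z=11, 10 e⁻), F⁻ (Z=9, 10 e⁻), O²⁻ (Z=8, 10 e⁻), N³⁻ (Z=7, 10 e⁻). Li⁺ < Na⁺ (same group, 1 shell fewer); Na⁺ < F⁻ (isoelectronic, higher Z=11 is smaller); F⁻ < O²⁻ (both 10 e⁻, Z=9>8); O²⁻ < N³⁻ (isoelectronic, higher Z=8 is smaller).
That gives Li⁺ < Na⁺ < F⁻ < O²⁻ < N³⁻. From the largest end, number 2 is O²⁻.

O²⁻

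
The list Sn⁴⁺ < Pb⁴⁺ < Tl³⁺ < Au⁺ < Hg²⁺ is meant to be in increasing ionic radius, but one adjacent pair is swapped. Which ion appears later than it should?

Hg²⁺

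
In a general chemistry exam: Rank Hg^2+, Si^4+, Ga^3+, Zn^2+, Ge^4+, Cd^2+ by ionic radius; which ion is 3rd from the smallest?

Ga^3+

Si^4+ has 10 e⁻ (Z=14), Ge^4+ has 28 e⁻ (Z=32), Ga^3+ has 28 e⁻ (Z=31), Zn^2+ has 28 e⁻ (Z=30), Cd^2+ has 46 e⁻ (Z=48), Hg^2+ has 78 e⁻ (Z=80). Si^4+ < Ge^4+ (same group, period 3 vs 4); Ge^4+ < Ga^3+ (isoelectronic, higher Z=32 is smaller); Ga^3+ < Zn^2+ (both 28 e⁻, Z=31>30); Zn^2+ < Cd^2+ (same group, 1 shell fewer); Cd^2+ < Hg^2+ (same group, 1 shell fewer).
Ordering: Si^4+ < Ge^4+ < Ga^3+ < Zn^2+ < Cd^2+ < Hg^2+. The 3rd smallest is Ga^3+.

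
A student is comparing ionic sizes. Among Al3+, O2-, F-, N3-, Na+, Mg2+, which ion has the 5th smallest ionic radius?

These species are isoelectronic with 10 electrons. The only difference is the number of protons: Al3+ (Z=13), Mg2+ (Z=12), Na+ (Z=11), F- (Z=9), O2- (Z=8), N3- (Z=7). The strongest nuclear pull (Al3+) gives the smallest ion.
So the order is Al3+ < Mg2+ < Na+ < F- < O2- < N3-; the 5th-smallest ion is O2-.

O2-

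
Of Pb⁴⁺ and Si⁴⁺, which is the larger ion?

Same group, same charge. Going down the group adds an extra shell of electrons, so the ion gets larger: Si⁴⁺ is highest in the group and smallest.

Pb⁴⁺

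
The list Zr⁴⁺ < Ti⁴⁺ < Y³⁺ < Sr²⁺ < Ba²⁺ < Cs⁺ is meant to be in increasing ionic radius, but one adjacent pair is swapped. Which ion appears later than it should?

Scanning neighbour by neighbour, only Zr⁴⁺/Ti⁴⁺ violates a trend: both in group 4 with the same charge; Ti⁴⁺ (period 4) has the smaller radius. That makes Ti⁴⁺ the one sitting a position late relative to where it belongs.

Ti⁴⁺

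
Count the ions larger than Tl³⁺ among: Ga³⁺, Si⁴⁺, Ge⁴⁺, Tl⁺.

1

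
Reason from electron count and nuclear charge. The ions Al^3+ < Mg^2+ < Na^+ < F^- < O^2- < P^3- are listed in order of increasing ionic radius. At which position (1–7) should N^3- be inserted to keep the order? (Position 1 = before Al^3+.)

6

Electron counts and nuclear charges: Al^3+ has 10 e⁻ (Z=13), Mg^2+ has 10 e⁻ (Z=12), Na^+ has 10 e⁻ (Z=11), F^- has 10 e⁻ (Z=9), O^2- has 10 e⁻ (Z=8), N^3- has 10 e⁻ (Z=7), P^3- has 18 e⁻ (Z=15). Al^3+ < Mg^2+ (both 10 e⁻, Z=13>12); Mg^2+ < Na^+ (isoelectronic, higher Z=12 is smaller); Na^+ < F^- (isoelectronic, higher Z=11 is smaller); F^- < O^2- (both 10 e⁻, Z=9>8); O^2- < N^3- (both 10 e⁻, Z=8>7); N^3- < P^3- (same group, 1 shell fewer).
Merged order: Al^3+ < Mg^2+ < Na^+ < F^- < O^2- < N^3- < P^3- — N^3- is number 6.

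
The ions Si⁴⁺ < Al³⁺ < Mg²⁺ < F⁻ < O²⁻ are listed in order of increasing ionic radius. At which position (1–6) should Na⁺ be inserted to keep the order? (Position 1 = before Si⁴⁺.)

4

Isoelectronic series (10 e⁻ each). Size is set by nuclear charge: more protons means a smaller ion. Si⁴⁺ (Z=14), Al³⁺ (Z=13), Mg²⁺ (Z=12), Na⁺ (Z=11), F⁻ (Z=9), O²⁻ (Z=8).
With Na⁺ included the full order is Si⁴⁺ < Al³⁺ < Mg²⁺ < Na⁺ < F⁻ < O²⁻, so it takes position 4.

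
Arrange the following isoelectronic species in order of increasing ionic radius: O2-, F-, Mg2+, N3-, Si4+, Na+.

Si4+ < Mg2+ < Na+ < F- < O2- < N3-

Each ion has 10 electrons. The ranking follows nuclear charge in reverse — greater Z gives a smaller radius. Si4+ (Z=14), Mg2+ (Z=12), Na+ (Z=11), F- (Z=9), O2- (Z=8), N3- (Z=7).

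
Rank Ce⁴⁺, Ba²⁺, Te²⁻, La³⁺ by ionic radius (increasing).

Isoelectronic series (54 e⁻ each). Size is set by nuclear charge: more protons means a smaller ion. Ce⁴⁺ (Z=58), La³⁺ (Z=57), Ba²⁺ (Z=56), Te²⁻ (Z=52).

Ce⁴⁺ < La³⁺ < Ba²⁺ < Te²⁻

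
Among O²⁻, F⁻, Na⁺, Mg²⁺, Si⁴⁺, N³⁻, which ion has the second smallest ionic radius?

Mg²⁺

These species are isoelectronic with 10 electrons. The only difference is the number of protons: Si⁴⁺ (Z=14), Mg²⁺ (Z=12), Na⁺ (Z=11), F⁻ (Z=9), O²⁻ (Z=8), N³⁻ (Z=7). The strongest nuclear pull (Si⁴⁺) gives the smallest ion.
Full ascending order: Si⁴⁺ < Mg²⁺ < Na⁺ < F⁻ < O²⁻ < N³⁻. Counting from the smallest, position 2 is Mg²⁺.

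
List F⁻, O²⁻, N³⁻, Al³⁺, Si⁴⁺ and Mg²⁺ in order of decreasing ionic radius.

N³⁻ > O²⁻ > F⁻ > Mg²⁺ > Al³⁺ > Si⁴⁺

All of these have 10 electrons (isoelectronic). With the same electron cloud, the ion with the most protons pulls it in tightest. Nuclear charges: Si⁴⁺ (Z=14), Al³⁺ (Z=13), Mg²⁺ (Z=12), F⁻ (Z=9), O²⁻ (Z=8), N³⁻ (Z=7). Highest Z is smallest.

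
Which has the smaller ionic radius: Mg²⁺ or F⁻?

Each ion has 10 electrons. The ranking follows nuclear charge in reverse — greater Z gives a smaller radius. Mg²⁺ (Z=12), F⁻ (Z=9).

Mg²⁺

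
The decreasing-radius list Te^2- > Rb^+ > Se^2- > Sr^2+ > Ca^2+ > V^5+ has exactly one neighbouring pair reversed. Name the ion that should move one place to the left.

Scanning neighbour by neighbour, only Rb^+/Se^2- violates a trend: both have 36 electrons but Z(Rb)=37 > Z(Se)=34, so Rb^+ should be the smaller of the two. That makes Se^2- the one sitting a position late relative to where it belongs.

Se^2-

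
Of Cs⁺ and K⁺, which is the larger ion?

Cs⁺

These ions sit in one column with identical charge. Each step down the periodic table adds a principal shell, increasing the radius.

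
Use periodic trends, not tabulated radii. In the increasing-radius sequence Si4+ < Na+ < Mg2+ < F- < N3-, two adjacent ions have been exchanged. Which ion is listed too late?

Mg2+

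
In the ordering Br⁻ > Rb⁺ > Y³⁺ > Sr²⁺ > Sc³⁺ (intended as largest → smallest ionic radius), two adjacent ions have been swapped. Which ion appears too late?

Sr²⁺

Scanning neighbour by neighbour, only Y³⁺/Sr²⁺ violates a trend: both have 36 electrons but Z(Y)=39 > Z(Sr)=38, so Y³⁺ should be the smaller of the two. That makes Sr²⁺ the one sitting a position late relative to where it belongs.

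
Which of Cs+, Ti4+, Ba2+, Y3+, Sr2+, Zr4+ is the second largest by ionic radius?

Tabulating Z and e⁻: Ti4+ has 18 e⁻ (Z=22), Zr4+ has 36 e⁻ (Z=40), Y3+ has 36 e⁻ (Z=39), Sr2+ has 36 e⁻ (Z=38), Ba2+ has 54 e⁻ (Z=56), Cs+ has 54 e⁻ (Z=55). Ti4+ < Zr4+ (same group, 1 shell fewer); Zr4+ < Y3+ (isoelectronic, higher Z=40 is smaller); Y3+ < Sr2+ (isoelectronic, higher Z=39 is smaller); Sr2+ < Ba2+ (same group, period 5 vs 6); Ba2+ < Cs+ (both 54 e⁻, Z=56>55).
Full ascending order: Ti4+ < Zr4+ < Y3+ < Sr2+ < Ba2+ < Cs+. Counting from the largest, position 2 is Ba2+.

Ba2+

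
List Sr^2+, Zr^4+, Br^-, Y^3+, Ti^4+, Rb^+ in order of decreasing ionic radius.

Br^- > Rb^+ > Sr^2+ > Y^3+ > Zr^4+ > Ti^4+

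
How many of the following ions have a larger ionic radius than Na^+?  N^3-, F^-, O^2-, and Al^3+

These species are isoelectronic with 10 electrons. The only difference is the number of protons: Al^3+ (Z=13), Na^+ (Z=11), F^- (Z=9), O^2- (Z=8), N^3- (Z=7). The strongest nuclear pull (Al^3+) gives the smallest ion.
Ordering all of them (including Na^+) by radius gives Al^3+ < Na^+ < F^- < O^2- < N^3-. So 3 are larger.

3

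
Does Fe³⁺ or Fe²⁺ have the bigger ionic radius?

Fe²⁺

These are all Fe ions. Removing more electrons (higher positive charge) pulls the remaining electrons in closer, so Fe³⁺ is smallest and Fe²⁺ is largest.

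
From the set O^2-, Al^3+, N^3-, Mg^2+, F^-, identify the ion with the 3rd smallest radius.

F^-

Isoelectronic series (10 e⁻ each). Size is set by nuclear charge: more protons means a smaller ion. Al^3+ (Z=13), Mg^2+ (Z=12), F^- (Z=9), O^2- (Z=8), N^3- (Z=7).
That gives Al^3+ < Mg^2+ < F^- < O^2- < N^3-. From the smallest end, number 3 is F^-.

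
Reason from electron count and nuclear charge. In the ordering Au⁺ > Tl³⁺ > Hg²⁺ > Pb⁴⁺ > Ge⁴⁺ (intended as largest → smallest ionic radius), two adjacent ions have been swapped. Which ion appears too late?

Hg²⁺

Check each adjacent pair. Tl³⁺ and Hg²⁺ are reversed: they are isoelectronic (78 e⁻) and Tl has more protons than Hg (81 vs 80), making Tl³⁺ smaller. No other neighbouring pair contradicts the periodic trends, so Hg²⁺ is the ion listed too late.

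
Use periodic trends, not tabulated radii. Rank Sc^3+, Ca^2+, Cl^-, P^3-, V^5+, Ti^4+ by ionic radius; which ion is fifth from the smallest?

Cl^-

Each ion has 18 electrons. The ranking follows nuclear charge in reverse — greater Z gives a smaller radius. V^5+ (Z=23), Ti^4+ (Z=22), Sc^3+ (Z=21), Ca^2+ (Z=20), Cl^- (Z=17), P^3- (Z=15).
That gives V^5+ < Ti^4+ < Sc^3+ < Ca^2+ < Cl^- < P^3-. From the smallest end, number 5 is Cl^-.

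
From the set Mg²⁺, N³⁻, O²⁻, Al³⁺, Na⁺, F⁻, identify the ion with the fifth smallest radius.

O²⁻

Isoelectronic series (10 e⁻ each). Size is set by nuclear charge: more protons means a smaller ion. Al³⁺ (Z=13), Mg²⁺ (Z=12), Na⁺ (Z=11), F⁻ (Z=9), O²⁻ (Z=8), N³⁻ (Z=7).
So the order is Al³⁺ < Mg²⁺ < Na⁺ < F⁻ < O²⁻ < N³⁻; the 5th-smallest ion is O²⁻.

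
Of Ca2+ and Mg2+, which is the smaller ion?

Mg2+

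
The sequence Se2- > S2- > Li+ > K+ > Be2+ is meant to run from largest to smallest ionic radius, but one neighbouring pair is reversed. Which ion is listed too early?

Compare adjacent ions: Li+ and K+ are in one column with the same charge; the lighter period-2 ion has 2 fewer shells and is smaller — yet in this decreasing list Li+ sits before K+. Nothing else is reversed, so Li+ should move one place to the right.

Li+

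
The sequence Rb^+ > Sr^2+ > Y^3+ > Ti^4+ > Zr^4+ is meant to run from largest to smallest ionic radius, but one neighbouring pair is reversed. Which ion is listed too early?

The pair Ti^4+, Zr^4+ is the wrong way round — Ti^4+ and Zr^4+ are in one column with the same charge; the lighter period-4 ion has one fewer shell and is smaller. All other adjacent pairs agree with periodic trends, so Ti^4+ is the misplaced ion.

Ti^4+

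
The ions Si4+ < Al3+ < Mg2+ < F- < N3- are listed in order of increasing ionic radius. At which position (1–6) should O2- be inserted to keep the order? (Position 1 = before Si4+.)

Isoelectronic series (10 e⁻ each). Size is set by nuclear charge: more protons means a smaller ion. Si4+ (Z=14), Al3+ (Z=13), Mg2+ (Z=12), F- (Z=9), O2- (Z=8), N3- (Z=7).
Putting O2- in gives Si4+ < Al3+ < Mg2+ < F- < O2- < N3-; it lands at slot 5.

5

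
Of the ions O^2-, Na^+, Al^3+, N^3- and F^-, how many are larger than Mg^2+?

4

All of these have 10 electrons (isoelectronic). With the same electron cloud, the ion with the most protons pulls it in tightest. Nuclear charges: Al^3+ (Z=13), Mg^2+ (Z=12), Na^+ (Z=11), F^- (Z=9), O^2- (Z=8), N^3- (Z=7). Highest Z is smallest.
Ordering all of them (including Mg^2+) by radius gives Al^3+ < Mg^2+ < Na^+ < F^- < O^2- < N^3-. That's 4.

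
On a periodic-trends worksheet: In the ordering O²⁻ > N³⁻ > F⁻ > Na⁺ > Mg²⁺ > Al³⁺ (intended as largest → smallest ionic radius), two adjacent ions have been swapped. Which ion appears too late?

N³⁻

Compare adjacent ions: both have 10 electrons but Z(O)=8 > Z(N)=7, so O²⁻ should be the smaller of the two — yet in this decreasing list O²⁻ sits before N³⁻. Nothing else is reversed, so N³⁻ should move one place to the left.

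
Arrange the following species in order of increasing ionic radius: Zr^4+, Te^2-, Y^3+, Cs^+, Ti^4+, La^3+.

Ti^4+ < Zr^4+ < Y^3+ < La^3+ < Cs^+ < Te^2-

Electron counts and nuclear charges: Ti^4+ (Z=22, 18 e⁻), Zr^4+ (Z=40, 36 e⁻), Y^3+ (Z=39, 36 e⁻), La^3+ (Z=57, 54 e⁻), Cs^+ (Z=55, 54 e⁻), Te^2- (Z=52, 54 e⁻). Ti^4+ < Zr^4+ (same group, period 4 vs 5); Zr^4+ < Y^3+ (isoelectronic, higher Z=40 is smaller); Y^3+ < La^3+ (same group, 1 shell fewer); La^3+ < Cs^+ (isoelectronic, higher Z=57 is smaller); Cs^+ < Te^2- (isoelectronic, higher Z=55 is smaller).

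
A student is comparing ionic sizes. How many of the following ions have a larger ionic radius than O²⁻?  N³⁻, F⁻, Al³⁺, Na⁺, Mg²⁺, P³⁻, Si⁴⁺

Work out protons and electrons: Si⁴⁺ has 10 e⁻ (Z=14), Al³⁺ has 10 e⁻ (Z=13), Mg²⁺ has 10 e⁻ (Z=12), Na⁺ has 10 e⁻ (Z=11), F⁻ has 10 e⁻ (Z=9), O²⁻ has 10 e⁻ (Z=8), N³⁻ has 10 e⁻ (Z=7), P³⁻ has 18 e⁻ (Z=15). Si⁴⁺ < Al³⁺ (both 10 e⁻, Z=14>13); Al³⁺ < Mg²⁺ (isoelectronic, higher Z=13 is smaller); Mg²⁺ < Na⁺ (isoelectronic, higher Z=12 is smaller); Na⁺ < F⁻ (isoelectronic, higher Z=11 is smaller); F⁻ < O²⁻ (isoelectronic, higher Z=9 is smaller); O²⁻ < N³⁻ (both 10 e⁻, Z=8>7); N³⁻ < P³⁻ (same group, period 2 vs 3).
Relative to O²⁻, the ions that are larger are N³⁻, P³⁻. That's 2.

2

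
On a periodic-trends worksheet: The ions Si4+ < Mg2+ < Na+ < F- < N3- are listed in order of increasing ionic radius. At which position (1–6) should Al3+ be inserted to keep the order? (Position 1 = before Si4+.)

2

Each ion has 10 electrons. The ranking follows nuclear charge in reverse — greater Z gives a smaller radius. Si4+ (Z=14), Al3+ (Z=13), Mg2+ (Z=12), Na+ (Z=11), F- (Z=9), N3- (Z=7).
Merged order: Si4+ < Al3+ < Mg2+ < Na+ < F- < N3- — Al3+ is number 2.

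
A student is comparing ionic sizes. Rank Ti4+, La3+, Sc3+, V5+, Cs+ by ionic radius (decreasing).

Cs+ > La3+ > Sc3+ > Ti4+ > V5+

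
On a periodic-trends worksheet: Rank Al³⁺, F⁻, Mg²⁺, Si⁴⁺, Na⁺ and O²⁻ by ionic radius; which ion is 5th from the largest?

Isoelectronic series (10 e⁻ each). Size is set by nuclear charge: more protons means a smaller ion. Si⁴⁺ (Z=14), Al³⁺ (Z=13), Mg²⁺ (Z=12), Na⁺ (Z=11), F⁻ (Z=9), O²⁻ (Z=8).
So the order is Si⁴⁺ < Al³⁺ < Mg²⁺ < Na⁺ < F⁻ < O²⁻; the 5th-largest ion is Al³⁺.

Al³⁺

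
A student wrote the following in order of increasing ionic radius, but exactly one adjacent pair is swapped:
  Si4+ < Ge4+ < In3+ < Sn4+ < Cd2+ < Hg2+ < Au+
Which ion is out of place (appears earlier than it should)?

The pair In3+, Sn4+ is the wrong way round — Sn4+ and In3+ share 46 electrons; the higher nuclear charge on Sn (Z=50) contracts it more, so Sn4+ < In3+. All other adjacent pairs agree with periodic trends, so In3+ is the misplaced ion.

In3+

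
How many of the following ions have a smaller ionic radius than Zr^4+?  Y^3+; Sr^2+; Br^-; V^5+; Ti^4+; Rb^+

2

First list Z and electron count for each: V^5+: 18 e⁻, Z=23, Ti^4+: 18 e⁻, Z=22, Zr^4+: 36 e⁻, Z=40, Y^3+: 36 e⁻, Z=39, Sr^2+: 36 e⁻, Z=38, Rb^+: 36 e⁻, Z=37, Br^-: 36 e⁻, Z=35. V^5+ < Ti^4+ (isoelectronic, higher Z=23 is smaller); Ti^4+ < Zr^4+ (same group, 1 shell fewer); Zr^4+ < Y^3+ (both 36 e⁻, Z=40>39); Y^3+ < Sr^2+ (both 36 e⁻, Z=39>38); Sr^2+ < Rb^+ (isoelectronic, higher Z=38 is smaller); Rb^+ < Br^- (isoelectronic, higher Z=37 is smaller).
Relative to Zr^4+, the ions that are smaller are V^5+, Ti^4+. That's 2.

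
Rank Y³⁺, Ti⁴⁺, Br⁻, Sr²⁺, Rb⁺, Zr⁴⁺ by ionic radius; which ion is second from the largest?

Rb⁺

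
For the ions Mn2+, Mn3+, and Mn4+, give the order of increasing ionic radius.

Mn4+ < Mn3+ < Mn2+

For a single element, ionic radius drops as positive charge rises — Mn4+ < Mn2+.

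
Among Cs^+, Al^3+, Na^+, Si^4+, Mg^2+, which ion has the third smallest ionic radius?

Electron counts and nuclear charges: Si^4+ has 10 e⁻ (Z=14), Al^3+ has 10 e⁻ (Z=13), Mg^2+ has 10 e⁻ (Z=12), Na^+ has 10 e⁻ (Z=11), Cs^+ has 54 e⁻ (Z=55). Si^4+ < Al^3+ (isoelectronic, higher Z=14 is smaller); Al^3+ < Mg^2+ (isoelectronic, higher Z=13 is smaller); Mg^2+ < Na^+ (both 10 e⁻, Z=12>11); Na^+ < Cs^+ (same group, 3 shells fewer).
Ordering: Si^4+ < Al^3+ < Mg^2+ < Na^+ < Cs^+. The third smallest is Mg^2+.

Mg^2+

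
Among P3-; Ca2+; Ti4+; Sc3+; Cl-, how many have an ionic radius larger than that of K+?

All of these have 18 electrons (isoelectronic). With the same electron cloud, the ion with the most protons pulls it in tightest. Nuclear charges: Ti4+ (Z=22), Sc3+ (Z=21), Ca2+ (Z=20), K+ (Z=19), Cl- (Z=17), P3- (Z=15). Highest Z is smallest.
Placing each against K+: smaller — Ti4+, Sc3+, Ca2+; larger — Cl-, P3-. So 2 are larger.

2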